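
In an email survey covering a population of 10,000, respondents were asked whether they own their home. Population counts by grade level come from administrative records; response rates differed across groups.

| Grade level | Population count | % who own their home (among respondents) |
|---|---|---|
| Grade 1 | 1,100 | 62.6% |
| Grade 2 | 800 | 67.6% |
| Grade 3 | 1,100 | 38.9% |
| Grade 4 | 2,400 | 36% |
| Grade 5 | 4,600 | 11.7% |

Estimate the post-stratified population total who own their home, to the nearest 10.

3,060

Apply each group's respondent rate to its population count:
  Grade 1: 1,100 × 62.6% = 688.6
  Grade 2: 800 × 67.6% = 540.8
  Grade 3: 1,100 × 38.9% = 427.9
  Grade 4: 2,400 × 36% = 864
  Grade 5: 4,600 × 11.7% = 538.2
Estimated total = 3059.5 → 3,060.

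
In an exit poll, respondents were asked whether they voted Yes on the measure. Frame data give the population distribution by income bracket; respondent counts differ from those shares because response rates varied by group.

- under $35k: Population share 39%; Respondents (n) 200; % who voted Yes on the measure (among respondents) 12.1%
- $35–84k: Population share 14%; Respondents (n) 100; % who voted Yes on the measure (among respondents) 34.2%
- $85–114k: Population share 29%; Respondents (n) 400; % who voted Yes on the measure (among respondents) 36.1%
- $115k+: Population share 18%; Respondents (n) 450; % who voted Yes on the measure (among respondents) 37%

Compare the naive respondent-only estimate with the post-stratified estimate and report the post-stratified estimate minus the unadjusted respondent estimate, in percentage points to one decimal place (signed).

Naive respondent-only estimate (weights = respondent counts):
  (200/1150)×12.1 + (100/1150)×34.2 + (400/1150)×36.1 + (450/1150)×37 = 32.113%
Reweighting by population income bracket shares:
  0.39×12.1 + 0.14×34.2 + 0.29×36.1 + 0.18×37 = 26.636%
Difference = 26.636 − 32.113 = -5.477 pp.

-5.5 percentage points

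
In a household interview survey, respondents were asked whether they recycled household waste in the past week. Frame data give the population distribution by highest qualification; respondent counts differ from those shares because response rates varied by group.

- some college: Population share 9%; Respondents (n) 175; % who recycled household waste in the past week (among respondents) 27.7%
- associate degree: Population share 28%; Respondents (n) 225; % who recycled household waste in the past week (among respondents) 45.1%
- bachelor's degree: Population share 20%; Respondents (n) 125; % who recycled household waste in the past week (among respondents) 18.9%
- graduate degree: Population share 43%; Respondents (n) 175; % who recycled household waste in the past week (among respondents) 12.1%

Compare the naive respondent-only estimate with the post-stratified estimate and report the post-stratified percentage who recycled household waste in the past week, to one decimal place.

Naive respondent-only estimate (weights = respondent counts):
  (175/700)×27.7 + (225/700)×45.1 + (125/700)×18.9 + (175/700)×12.1 = 27.8214%
Post-stratified estimate weights by population shares:
  0.09×27.7 + 0.28×45.1 + 0.2×18.9 + 0.43×12.1 = 24.104%

24.1%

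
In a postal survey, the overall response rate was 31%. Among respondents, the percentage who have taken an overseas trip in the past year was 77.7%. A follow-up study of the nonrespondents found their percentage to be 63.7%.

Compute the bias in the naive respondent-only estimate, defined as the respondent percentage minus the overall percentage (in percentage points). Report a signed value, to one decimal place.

+9.7 percentage points

Nonresponse fraction = 1 − 0.31 = 0.69.
Bias = (nonresponse fraction) × (respondent percentage − nonrespondent percentage)
     = 0.69 × (77.7 − 63.7) = 0.69 × 14 = 9.66.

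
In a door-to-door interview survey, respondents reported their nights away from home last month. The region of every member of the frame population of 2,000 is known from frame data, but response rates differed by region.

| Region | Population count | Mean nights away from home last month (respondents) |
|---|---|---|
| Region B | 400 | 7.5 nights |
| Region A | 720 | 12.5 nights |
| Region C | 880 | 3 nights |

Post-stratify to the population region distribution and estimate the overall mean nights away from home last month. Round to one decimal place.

Weight each group's respondent value by its population share:
  Region B: (400/2,000) × 7.5 = 1.5
  Region A: (720/2,000) × 12.5 = 4.5
  Region C: (880/2,000) × 3 = 1.32
Post-stratified estimate = 7.32 → 7.3.

7.3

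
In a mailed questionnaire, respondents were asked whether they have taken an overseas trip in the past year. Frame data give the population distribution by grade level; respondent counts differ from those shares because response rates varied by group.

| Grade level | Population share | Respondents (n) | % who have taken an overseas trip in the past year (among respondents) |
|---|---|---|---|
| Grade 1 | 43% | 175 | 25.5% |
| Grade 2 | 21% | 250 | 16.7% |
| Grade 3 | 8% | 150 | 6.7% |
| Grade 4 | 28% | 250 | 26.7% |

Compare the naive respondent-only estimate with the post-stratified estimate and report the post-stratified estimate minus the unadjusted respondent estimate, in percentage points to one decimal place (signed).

+2.7 percentage points

Naive respondent-only estimate (weights = respondent counts):
  (175/825)×25.5 + (250/825)×16.7 + (150/825)×6.7 + (250/825)×26.7 = 19.7788%
Post-stratified estimate weights by population shares:
  0.43×25.5 + 0.21×16.7 + 0.08×6.7 + 0.28×26.7 = 22.484%
Difference = 22.484 − 19.7788 = 2.7052 pp.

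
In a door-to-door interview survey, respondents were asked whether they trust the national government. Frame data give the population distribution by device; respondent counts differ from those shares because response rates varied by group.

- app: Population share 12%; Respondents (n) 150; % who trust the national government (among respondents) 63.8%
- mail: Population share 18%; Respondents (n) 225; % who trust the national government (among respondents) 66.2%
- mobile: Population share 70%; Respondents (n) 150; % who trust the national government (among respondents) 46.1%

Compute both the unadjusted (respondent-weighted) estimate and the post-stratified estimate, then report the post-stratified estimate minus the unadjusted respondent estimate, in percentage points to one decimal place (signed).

Without adjustment, the pooled respondent share is:
  (150/525)×63.8 + (225/525)×66.2 + (150/525)×46.1 = 59.7714%
Post-stratifying to population shares instead:
  0.12×63.8 + 0.18×66.2 + 0.7×46.1 = 51.842%
Difference = 51.842 − 59.7714 = -7.9294 pp.

-7.9 percentage points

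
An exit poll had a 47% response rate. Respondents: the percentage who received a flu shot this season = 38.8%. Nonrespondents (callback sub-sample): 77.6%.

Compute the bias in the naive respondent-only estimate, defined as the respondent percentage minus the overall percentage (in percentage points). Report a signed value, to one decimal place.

-20.6 percentage points

Nonresponse fraction = 1 − 0.47 = 0.53.
Bias = (nonresponse fraction) × (respondent percentage − nonrespondent percentage)
     = 0.53 × (38.8 − 77.6) = 0.53 × -38.8 = -20.564.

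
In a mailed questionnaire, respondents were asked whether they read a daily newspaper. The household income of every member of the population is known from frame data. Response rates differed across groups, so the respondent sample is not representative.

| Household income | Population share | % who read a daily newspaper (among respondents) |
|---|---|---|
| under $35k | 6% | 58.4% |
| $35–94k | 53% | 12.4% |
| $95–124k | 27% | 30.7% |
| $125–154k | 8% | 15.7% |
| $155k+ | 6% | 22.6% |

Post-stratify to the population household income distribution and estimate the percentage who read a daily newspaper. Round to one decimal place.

21.0%

Each cell contributes population-share × respondent value:
  under $35k: 0.06 × 58.4 = 3.504
  $35–94k: 0.53 × 12.4 = 6.572
  $95–124k: 0.27 × 30.7 = 8.289
  $125–154k: 0.08 × 15.7 = 1.256
  $155k+: 0.06 × 22.6 = 1.356
Post-stratified estimate = 20.977 → 21.0%.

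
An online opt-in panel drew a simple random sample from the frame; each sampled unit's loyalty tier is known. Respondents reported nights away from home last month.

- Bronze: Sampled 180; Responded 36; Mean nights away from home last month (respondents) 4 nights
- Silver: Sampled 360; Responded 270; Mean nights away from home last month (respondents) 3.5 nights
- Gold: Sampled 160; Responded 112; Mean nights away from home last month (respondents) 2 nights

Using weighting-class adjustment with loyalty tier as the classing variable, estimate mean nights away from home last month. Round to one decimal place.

3.3

Response rates by class: Bronze 36/180 = 20%, Silver 270/360 = 75%, Gold 112/160 = 70%.
Inverse-response-rate weighting restores each class to its sampled count, so class totals weight by n_sampled:
  Bronze: 180 × 4 = 720
  Silver: 360 × 3.5 = 1260
  Gold: 160 × 2 = 320
Adjusted estimate = 2300 / 700 = 3.28571 → 3.3.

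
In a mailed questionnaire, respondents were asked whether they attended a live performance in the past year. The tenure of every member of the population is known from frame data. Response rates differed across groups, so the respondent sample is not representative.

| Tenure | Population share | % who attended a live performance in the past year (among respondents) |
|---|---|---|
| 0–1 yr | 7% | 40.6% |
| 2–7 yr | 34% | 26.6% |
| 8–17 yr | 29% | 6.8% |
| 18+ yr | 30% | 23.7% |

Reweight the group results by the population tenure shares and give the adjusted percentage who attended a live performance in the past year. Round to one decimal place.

21.0%

Weight each group's respondent value by its population share:
  0–1 yr: 0.07 × 40.6 = 2.842
  2–7 yr: 0.34 × 26.6 = 9.044
  8–17 yr: 0.29 × 6.8 = 1.972
  18+ yr: 0.3 × 23.7 = 7.11
Post-stratified estimate = 20.968 → 21.0%.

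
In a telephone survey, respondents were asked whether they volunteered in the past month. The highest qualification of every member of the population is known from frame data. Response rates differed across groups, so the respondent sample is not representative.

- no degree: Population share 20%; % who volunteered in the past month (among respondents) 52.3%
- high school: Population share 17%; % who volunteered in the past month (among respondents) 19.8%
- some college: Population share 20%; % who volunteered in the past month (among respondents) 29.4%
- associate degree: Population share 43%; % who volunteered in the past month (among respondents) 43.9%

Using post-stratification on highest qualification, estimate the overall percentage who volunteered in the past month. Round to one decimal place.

38.6%

Each cell contributes population-share × respondent value:
  no degree: 0.2 × 52.3 = 10.46
  high school: 0.17 × 19.8 = 3.366
  some college: 0.2 × 29.4 = 5.88
  associate degree: 0.43 × 43.9 = 18.877
Post-stratified estimate = 38.583 → 38.6%.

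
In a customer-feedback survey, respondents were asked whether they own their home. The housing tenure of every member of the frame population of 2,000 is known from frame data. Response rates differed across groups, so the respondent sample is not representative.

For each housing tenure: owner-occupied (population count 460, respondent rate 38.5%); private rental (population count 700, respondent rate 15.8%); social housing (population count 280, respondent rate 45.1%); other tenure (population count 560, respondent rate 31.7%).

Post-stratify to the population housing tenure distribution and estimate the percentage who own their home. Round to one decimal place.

29.6%

Each cell contributes population-share × respondent value:
  owner-occupied: (460/2,000) × 38.5 = 8.855
  private rental: (700/2,000) × 15.8 = 5.53
  social housing: (280/2,000) × 45.1 = 6.314
  other tenure: (560/2,000) × 31.7 = 8.876
Post-stratified estimate = 29.575 → 29.6%.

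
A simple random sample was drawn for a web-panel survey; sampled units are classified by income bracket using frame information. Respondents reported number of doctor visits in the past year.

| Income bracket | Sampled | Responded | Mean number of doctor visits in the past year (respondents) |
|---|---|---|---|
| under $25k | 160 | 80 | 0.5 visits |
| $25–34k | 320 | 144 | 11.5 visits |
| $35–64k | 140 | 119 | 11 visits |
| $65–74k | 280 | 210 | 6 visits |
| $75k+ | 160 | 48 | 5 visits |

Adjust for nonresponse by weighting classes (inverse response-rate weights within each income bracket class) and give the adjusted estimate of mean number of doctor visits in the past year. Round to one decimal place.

7.3

Response rates by class: under $25k 80/160 = 50%, $25–34k 144/320 = 45%, $35–64k 119/140 = 85%, $65–74k 210/280 = 75%, $75k+ 48/160 = 30%.
Inverse-response-rate weighting restores each class to its sampled count, so class totals weight by n_sampled:
  under $25k: 160 × 0.5 = 80
  $25–34k: 320 × 11.5 = 3680
  $35–64k: 140 × 11 = 1540
  $65–74k: 280 × 6 = 1680
  $75k+: 160 × 5 = 800
Adjusted estimate = 7780 / 1,060 = 7.33962 → 7.3.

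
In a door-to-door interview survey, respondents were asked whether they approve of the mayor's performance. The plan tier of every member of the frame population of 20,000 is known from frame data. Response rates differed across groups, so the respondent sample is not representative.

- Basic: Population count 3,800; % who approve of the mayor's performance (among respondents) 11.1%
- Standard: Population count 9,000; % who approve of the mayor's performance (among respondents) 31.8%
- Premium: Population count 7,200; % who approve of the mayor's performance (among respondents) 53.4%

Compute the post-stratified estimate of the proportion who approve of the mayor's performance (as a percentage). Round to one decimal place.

35.6%

Reweight to the known plan tier distribution:
  Basic: (3,800/20,000) × 11.1 = 2.109
  Standard: (9,000/20,000) × 31.8 = 14.31
  Premium: (7,200/20,000) × 53.4 = 19.224
Post-stratified estimate = 35.643 → 35.6%.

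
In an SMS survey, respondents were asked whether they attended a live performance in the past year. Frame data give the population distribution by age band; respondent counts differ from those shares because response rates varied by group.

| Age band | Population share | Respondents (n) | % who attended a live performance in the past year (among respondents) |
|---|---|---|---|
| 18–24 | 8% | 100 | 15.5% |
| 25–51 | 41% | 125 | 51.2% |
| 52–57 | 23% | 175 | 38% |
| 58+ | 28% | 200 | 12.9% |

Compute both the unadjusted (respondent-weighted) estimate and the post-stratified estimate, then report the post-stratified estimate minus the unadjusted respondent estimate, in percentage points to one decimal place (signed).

Unadjusted (pooled respondent) estimate weights by respondent counts:
  (100/600)×15.5 + (125/600)×51.2 + (175/600)×38 + (200/600)×12.9 = 28.6333%
Reweighting by population age band shares:
  0.08×15.5 + 0.41×51.2 + 0.23×38 + 0.28×12.9 = 34.584%
Difference = 34.584 − 28.6333 = 5.9507 pp.

+6.0 percentage points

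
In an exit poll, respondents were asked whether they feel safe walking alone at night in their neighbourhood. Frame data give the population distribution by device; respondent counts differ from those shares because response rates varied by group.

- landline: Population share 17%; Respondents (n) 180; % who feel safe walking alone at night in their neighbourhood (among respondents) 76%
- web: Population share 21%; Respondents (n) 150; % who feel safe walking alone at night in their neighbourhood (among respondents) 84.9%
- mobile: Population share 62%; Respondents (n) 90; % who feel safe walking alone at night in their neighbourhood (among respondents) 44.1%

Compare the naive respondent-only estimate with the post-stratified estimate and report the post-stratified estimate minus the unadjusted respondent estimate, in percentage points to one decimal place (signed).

Unadjusted (pooled respondent) estimate weights by respondent counts:
  (180/420)×76 + (150/420)×84.9 + (90/420)×44.1 = 72.3429%
Post-stratifying to population shares instead:
  0.17×76 + 0.21×84.9 + 0.62×44.1 = 58.091%
Difference = 58.091 − 72.3429 = -14.2519 pp.

-14.3 percentage points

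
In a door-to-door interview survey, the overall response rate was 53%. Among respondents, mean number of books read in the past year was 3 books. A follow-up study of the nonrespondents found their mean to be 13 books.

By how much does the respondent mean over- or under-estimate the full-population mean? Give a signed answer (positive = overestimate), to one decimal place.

-4.7

Nonresponse fraction = 1 − 0.53 = 0.47.
Bias = (nonresponse fraction) × (respondent mean − nonrespondent mean)
     = 0.47 × (3 − 13) = 0.47 × -10 = -4.7.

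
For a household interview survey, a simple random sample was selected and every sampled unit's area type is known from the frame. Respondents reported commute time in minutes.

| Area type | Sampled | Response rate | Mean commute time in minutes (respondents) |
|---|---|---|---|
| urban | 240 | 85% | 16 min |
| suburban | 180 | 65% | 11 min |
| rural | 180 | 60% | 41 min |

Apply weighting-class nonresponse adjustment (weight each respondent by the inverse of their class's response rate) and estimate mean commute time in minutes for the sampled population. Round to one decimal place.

With weight = n_sampled/n_responded per class, the weighted class total is n_sampled:
  urban: 240 × 16 = 3840
  suburban: 180 × 11 = 1980
  rural: 180 × 41 = 7380
Adjusted estimate = 13,200 / 600 = 22 → 22.0.

22.0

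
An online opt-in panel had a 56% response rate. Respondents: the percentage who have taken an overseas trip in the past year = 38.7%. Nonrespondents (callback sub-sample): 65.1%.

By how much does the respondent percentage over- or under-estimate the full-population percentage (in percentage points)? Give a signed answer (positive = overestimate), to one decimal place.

Nonresponse fraction = 1 − 0.56 = 0.44.
Bias = (nonresponse fraction) × (respondent percentage − nonrespondent percentage)
     = 0.44 × (38.7 − 65.1) = 0.44 × -26.4 = -11.616.

-11.6 percentage points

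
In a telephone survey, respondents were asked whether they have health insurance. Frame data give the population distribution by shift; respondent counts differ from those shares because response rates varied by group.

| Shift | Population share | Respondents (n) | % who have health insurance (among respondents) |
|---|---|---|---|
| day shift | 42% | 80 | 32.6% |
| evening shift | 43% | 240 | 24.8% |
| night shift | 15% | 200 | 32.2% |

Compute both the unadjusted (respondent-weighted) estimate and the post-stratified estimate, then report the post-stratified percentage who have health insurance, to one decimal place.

Naive respondent-only estimate (weights = respondent counts):
  (80/520)×32.6 + (240/520)×24.8 + (200/520)×32.2 = 28.8462%
Reweighting by population shift shares:
  0.42×32.6 + 0.43×24.8 + 0.15×32.2 = 29.186%

29.2%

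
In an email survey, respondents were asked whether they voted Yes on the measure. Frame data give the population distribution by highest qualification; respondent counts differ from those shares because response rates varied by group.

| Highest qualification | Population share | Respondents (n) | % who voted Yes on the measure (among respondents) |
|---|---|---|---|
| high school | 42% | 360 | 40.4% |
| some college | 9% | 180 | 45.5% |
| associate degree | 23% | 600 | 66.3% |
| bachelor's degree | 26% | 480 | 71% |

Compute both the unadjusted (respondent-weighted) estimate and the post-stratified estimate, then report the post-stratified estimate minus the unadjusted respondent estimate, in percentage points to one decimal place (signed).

Naive respondent-only estimate (weights = respondent counts):
  (360/1620)×40.4 + (180/1620)×45.5 + (600/1620)×66.3 + (480/1620)×71 = 59.6259%
Post-stratifying to population shares instead:
  0.42×40.4 + 0.09×45.5 + 0.23×66.3 + 0.26×71 = 54.772%
Difference = 54.772 − 59.6259 = -4.8539 pp.

-4.9 percentage points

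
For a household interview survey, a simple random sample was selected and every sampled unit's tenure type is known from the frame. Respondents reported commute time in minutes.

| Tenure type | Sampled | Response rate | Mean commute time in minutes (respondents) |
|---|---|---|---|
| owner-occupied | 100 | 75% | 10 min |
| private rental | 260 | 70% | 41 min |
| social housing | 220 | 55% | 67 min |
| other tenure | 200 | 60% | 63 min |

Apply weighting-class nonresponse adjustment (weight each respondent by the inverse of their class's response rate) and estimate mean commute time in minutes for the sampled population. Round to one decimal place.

Each respondent's weight = sampled/responded in their class; summing within a class gives n_sampled, so:
  owner-occupied: 100 × 10 = 1000
  private rental: 260 × 41 = 10,660
  social housing: 220 × 67 = 14,740
  other tenure: 200 × 63 = 12,600
Adjusted estimate = 39,000 / 780 = 50 → 50.0.

50.0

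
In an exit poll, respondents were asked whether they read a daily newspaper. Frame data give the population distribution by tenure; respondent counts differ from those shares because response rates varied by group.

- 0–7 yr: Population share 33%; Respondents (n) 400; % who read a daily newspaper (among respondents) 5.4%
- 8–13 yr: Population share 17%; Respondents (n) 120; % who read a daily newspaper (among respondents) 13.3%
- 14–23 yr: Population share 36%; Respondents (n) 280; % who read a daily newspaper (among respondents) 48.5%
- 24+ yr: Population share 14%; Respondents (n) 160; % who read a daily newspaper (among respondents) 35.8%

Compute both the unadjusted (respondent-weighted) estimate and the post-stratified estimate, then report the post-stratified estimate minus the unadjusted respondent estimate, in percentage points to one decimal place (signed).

+2.5 percentage points

Without adjustment, the pooled respondent share is:
  (400/960)×5.4 + (120/960)×13.3 + (280/960)×48.5 + (160/960)×35.8 = 24.025%
Post-stratifying to population shares instead:
  0.33×5.4 + 0.17×13.3 + 0.36×48.5 + 0.14×35.8 = 26.515%
Difference = 26.515 − 24.025 = 2.49 pp.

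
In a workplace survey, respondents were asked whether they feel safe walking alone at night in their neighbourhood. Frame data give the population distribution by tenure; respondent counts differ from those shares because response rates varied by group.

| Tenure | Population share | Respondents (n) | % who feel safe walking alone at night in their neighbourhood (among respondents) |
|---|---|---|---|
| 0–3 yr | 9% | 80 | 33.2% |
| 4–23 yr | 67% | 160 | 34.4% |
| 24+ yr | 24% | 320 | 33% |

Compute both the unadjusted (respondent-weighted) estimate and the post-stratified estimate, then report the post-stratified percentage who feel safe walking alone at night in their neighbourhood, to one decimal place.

Unadjusted (pooled respondent) estimate weights by respondent counts:
  (80/560)×33.2 + (160/560)×34.4 + (320/560)×33 = 33.4286%
Post-stratified estimate weights by population shares:
  0.09×33.2 + 0.67×34.4 + 0.24×33 = 33.956%

34.0%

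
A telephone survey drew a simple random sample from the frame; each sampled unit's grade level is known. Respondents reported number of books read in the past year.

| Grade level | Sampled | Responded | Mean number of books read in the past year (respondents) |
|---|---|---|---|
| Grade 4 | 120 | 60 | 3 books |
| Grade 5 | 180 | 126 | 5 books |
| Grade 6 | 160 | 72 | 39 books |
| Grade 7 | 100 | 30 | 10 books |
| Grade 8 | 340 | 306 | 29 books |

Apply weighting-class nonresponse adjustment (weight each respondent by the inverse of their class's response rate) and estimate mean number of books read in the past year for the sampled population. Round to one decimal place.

20.4

Class response rates: Grade 4 60/120 = 50%, Grade 5 126/180 = 70%, Grade 6 72/160 = 45%, Grade 7 30/100 = 30%, Grade 8 306/340 = 90%.
Weighting each respondent by the inverse class response rate inflates each class back to its sampled size, so the class weight is n_sampled:
  Grade 4: 120 × 3 = 360
  Grade 5: 180 × 5 = 900
  Grade 6: 160 × 39 = 6240
  Grade 7: 100 × 10 = 1000
  Grade 8: 340 × 29 = 9860
Adjusted estimate = 18,360 / 900 = 20.4 → 20.4.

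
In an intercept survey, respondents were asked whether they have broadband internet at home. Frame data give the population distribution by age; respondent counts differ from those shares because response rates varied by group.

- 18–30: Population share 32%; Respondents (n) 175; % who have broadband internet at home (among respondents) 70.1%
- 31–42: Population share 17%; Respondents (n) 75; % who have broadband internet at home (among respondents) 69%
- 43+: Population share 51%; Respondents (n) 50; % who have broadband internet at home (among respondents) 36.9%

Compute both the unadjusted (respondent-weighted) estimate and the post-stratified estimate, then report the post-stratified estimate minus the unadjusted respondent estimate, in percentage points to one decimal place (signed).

-11.3 percentage points

Without adjustment, the pooled respondent share is:
  (175/300)×70.1 + (75/300)×69 + (50/300)×36.9 = 64.2917%
Post-stratified estimate weights by population shares:
  0.32×70.1 + 0.17×69 + 0.51×36.9 = 52.981%
Difference = 52.981 − 64.2917 = -11.3107 pp.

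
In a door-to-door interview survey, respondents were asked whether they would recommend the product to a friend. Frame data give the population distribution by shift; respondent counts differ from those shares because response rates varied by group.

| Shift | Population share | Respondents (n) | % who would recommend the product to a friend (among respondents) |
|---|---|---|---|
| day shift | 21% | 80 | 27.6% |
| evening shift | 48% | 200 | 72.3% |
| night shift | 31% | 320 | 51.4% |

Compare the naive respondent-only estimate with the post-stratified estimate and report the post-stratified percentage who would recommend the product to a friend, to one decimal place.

Naive respondent-only estimate (weights = respondent counts):
  (80/600)×27.6 + (200/600)×72.3 + (320/600)×51.4 = 55.1933%
Reweighting by population shift shares:
  0.21×27.6 + 0.48×72.3 + 0.31×51.4 = 56.434%

56.4%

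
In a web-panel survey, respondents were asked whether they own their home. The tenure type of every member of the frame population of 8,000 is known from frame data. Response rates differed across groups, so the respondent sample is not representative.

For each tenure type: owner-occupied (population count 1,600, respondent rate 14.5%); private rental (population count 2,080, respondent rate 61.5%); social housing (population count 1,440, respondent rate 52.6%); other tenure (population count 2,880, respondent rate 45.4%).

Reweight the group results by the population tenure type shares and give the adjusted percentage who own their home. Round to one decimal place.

44.7%

Reweight to the known tenure type distribution:
  owner-occupied: (1,600/8,000) × 14.5 = 2.9
  private rental: (2,080/8,000) × 61.5 = 15.99
  social housing: (1,440/8,000) × 52.6 = 9.468
  other tenure: (2,880/8,000) × 45.4 = 16.344
Post-stratified estimate = 44.702 → 44.7%.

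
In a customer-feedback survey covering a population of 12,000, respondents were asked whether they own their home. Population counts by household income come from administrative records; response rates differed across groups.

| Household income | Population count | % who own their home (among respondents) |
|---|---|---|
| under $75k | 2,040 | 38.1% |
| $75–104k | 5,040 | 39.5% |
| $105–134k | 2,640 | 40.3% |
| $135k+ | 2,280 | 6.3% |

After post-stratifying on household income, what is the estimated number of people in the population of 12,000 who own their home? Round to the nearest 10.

3,980

Estimated count per cell = population count × respondent percentage:
  under $75k: 2,040 × 38.1% = 777.24
  $75–104k: 5,040 × 39.5% = 1990.8
  $105–134k: 2,640 × 40.3% = 1063.92
  $135k+: 2,280 × 6.3% = 143.64
Estimated total = 3975.6 → 3,980.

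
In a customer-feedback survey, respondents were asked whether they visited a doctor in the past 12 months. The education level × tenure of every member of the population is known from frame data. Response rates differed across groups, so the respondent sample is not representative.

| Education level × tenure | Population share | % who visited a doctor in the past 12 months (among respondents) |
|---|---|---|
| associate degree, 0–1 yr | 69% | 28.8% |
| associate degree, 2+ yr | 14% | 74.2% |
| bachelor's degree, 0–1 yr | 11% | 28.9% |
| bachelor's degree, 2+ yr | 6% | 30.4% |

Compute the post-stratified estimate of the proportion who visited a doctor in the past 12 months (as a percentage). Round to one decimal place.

35.3%

Weight each group's respondent value by its population share:
  associate degree, 0–1 yr: 0.69 × 28.8 = 19.872
  associate degree, 2+ yr: 0.14 × 74.2 = 10.388
  bachelor's degree, 0–1 yr: 0.11 × 28.9 = 3.179
  bachelor's degree, 2+ yr: 0.06 × 30.4 = 1.824
Post-stratified estimate = 35.263 → 35.3%.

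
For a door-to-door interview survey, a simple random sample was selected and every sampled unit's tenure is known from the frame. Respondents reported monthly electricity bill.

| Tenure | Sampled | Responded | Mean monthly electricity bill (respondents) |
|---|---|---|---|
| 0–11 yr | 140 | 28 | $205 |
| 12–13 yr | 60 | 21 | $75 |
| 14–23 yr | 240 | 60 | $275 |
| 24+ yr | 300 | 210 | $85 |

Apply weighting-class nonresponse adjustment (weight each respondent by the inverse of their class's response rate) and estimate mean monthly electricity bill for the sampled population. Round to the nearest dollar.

$169

Class response rates: 0–11 yr 28/140 = 20%, 12–13 yr 21/60 = 35%, 14–23 yr 60/240 = 25%, 24+ yr 210/300 = 70%.
Weighting each respondent by the inverse class response rate inflates each class back to its sampled size, so the class weight is n_sampled:
  0–11 yr: 140 × 205 = 28,700
  12–13 yr: 60 × 75 = 4500
  14–23 yr: 240 × 275 = 66,000
  24+ yr: 300 × 85 = 25,500
Adjusted estimate = 124,700 / 740 = 168.514 → $169.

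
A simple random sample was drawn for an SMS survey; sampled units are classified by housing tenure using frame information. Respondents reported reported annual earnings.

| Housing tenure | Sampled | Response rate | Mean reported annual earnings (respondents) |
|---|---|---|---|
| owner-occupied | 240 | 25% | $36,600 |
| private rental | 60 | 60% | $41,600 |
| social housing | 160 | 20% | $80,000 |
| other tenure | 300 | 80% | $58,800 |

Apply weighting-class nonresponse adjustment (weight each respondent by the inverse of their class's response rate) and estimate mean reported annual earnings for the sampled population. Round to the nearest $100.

Weighting each respondent by the inverse class response rate inflates each class back to its sampled size, so the class weight is n_sampled:
  owner-occupied: 240 × 36,600 = 8,784,000
  private rental: 60 × 41,600 = 2,496,000
  social housing: 160 × 80,000 = 12,800,000
  other tenure: 300 × 58,800 = 17,640,000
Adjusted estimate = 41,720,000 / 760 = 54894.7 → $54,900.

$54,900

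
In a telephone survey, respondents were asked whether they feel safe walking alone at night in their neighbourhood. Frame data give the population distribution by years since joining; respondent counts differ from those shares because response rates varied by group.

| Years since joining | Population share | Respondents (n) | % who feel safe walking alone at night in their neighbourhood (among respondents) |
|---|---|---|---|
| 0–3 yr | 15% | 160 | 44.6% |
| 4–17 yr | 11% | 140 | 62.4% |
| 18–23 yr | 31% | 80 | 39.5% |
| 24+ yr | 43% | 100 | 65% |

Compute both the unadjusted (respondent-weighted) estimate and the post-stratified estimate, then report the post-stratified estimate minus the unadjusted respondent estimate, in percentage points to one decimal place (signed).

Without adjustment, the pooled respondent share is:
  (160/480)×44.6 + (140/480)×62.4 + (80/480)×39.5 + (100/480)×65 = 53.1917%
Post-stratifying to population shares instead:
  0.15×44.6 + 0.11×62.4 + 0.31×39.5 + 0.43×65 = 53.749%
Difference = 53.749 − 53.1917 = 0.5573 pp.

+0.6 percentage points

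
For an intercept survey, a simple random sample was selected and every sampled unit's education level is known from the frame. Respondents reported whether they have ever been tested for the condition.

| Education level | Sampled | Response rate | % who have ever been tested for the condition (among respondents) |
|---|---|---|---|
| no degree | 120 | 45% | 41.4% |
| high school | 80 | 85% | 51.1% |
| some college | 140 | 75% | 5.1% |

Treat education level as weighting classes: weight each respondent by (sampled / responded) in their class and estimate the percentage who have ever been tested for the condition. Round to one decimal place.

Inverse-response-rate weighting restores each class to its sampled count, so class totals weight by n_sampled:
  no degree: 120 × 41.4 = 4968
  high school: 80 × 51.1 = 4088
  some college: 140 × 5.1 = 714
Adjusted estimate = 9770 / 340 = 28.7353 → 28.7%.

28.7%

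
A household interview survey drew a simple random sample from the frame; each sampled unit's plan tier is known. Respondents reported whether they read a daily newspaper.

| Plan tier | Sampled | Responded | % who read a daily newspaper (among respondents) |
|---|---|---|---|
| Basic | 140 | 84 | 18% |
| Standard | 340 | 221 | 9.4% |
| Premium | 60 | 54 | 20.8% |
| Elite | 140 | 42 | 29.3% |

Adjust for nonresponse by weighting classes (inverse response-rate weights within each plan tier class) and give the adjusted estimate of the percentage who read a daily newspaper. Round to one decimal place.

Class response rates: Basic 84/140 = 60%, Standard 221/340 = 65%, Premium 54/60 = 90%, Elite 42/140 = 30%.
With weight = n_sampled/n_responded per class, the weighted class total is n_sampled:
  Basic: 140 × 18 = 2520
  Standard: 340 × 9.4 = 3196
  Premium: 60 × 20.8 = 1248
  Elite: 140 × 29.3 = 4102
Adjusted estimate = 11,066 / 680 = 16.2735 → 16.3%.

16.3%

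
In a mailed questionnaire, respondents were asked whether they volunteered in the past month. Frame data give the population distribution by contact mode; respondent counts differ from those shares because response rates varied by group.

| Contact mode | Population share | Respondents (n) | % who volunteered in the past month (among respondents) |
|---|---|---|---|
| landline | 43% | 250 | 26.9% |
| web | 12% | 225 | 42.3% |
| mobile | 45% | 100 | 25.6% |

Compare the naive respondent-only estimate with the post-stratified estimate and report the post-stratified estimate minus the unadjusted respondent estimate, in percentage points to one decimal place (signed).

-4.5 percentage points

Without adjustment, the pooled respondent share is:
  (250/575)×26.9 + (225/575)×42.3 + (100/575)×25.6 = 32.7%
Reweighting by population contact mode shares:
  0.43×26.9 + 0.12×42.3 + 0.45×25.6 = 28.163%
Difference = 28.163 − 32.7 = -4.537 pp.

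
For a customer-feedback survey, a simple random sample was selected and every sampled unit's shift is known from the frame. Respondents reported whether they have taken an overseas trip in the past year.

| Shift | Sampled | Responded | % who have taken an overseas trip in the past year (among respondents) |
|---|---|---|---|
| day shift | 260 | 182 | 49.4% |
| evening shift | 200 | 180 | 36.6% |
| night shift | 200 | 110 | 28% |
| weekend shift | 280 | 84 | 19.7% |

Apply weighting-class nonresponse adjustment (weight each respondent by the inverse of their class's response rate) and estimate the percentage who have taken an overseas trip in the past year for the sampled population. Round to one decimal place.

Response rates by class: day shift 182/260 = 70%, evening shift 180/200 = 90%, night shift 110/200 = 55%, weekend shift 84/280 = 30%.
With weight = n_sampled/n_responded per class, the weighted class total is n_sampled:
  day shift: 260 × 49.4 = 12,844
  evening shift: 200 × 36.6 = 7320
  night shift: 200 × 28 = 5600
  weekend shift: 280 × 19.7 = 5516
Adjusted estimate = 31,280 / 940 = 33.2766 → 33.3%.

33.3%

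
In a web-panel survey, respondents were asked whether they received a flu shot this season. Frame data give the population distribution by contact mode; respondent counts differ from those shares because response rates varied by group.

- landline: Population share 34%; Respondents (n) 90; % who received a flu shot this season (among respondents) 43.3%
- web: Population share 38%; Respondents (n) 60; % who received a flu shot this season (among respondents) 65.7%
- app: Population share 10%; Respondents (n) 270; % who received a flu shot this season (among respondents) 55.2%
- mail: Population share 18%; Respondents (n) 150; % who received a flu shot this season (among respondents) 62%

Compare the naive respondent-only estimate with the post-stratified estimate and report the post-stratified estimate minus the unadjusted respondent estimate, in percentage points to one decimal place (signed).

+0.2 percentage points

Naive respondent-only estimate (weights = respondent counts):
  (90/570)×43.3 + (60/570)×65.7 + (270/570)×55.2 + (150/570)×62 = 56.2158%
Post-stratifying to population shares instead:
  0.34×43.3 + 0.38×65.7 + 0.1×55.2 + 0.18×62 = 56.368%
Difference = 56.368 − 56.2158 = 0.1522 pp.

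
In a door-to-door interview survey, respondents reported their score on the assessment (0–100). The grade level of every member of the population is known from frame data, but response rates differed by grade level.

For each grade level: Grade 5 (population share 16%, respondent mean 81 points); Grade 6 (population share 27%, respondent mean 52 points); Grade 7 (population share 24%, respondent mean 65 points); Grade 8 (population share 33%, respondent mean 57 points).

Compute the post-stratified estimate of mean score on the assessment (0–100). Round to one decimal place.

Reweight to the known grade level distribution:
  Grade 5: 0.16 × 81 = 12.96
  Grade 6: 0.27 × 52 = 14.04
  Grade 7: 0.24 × 65 = 15.6
  Grade 8: 0.33 × 57 = 18.81
Post-stratified estimate = 61.41 → 61.4.

61.4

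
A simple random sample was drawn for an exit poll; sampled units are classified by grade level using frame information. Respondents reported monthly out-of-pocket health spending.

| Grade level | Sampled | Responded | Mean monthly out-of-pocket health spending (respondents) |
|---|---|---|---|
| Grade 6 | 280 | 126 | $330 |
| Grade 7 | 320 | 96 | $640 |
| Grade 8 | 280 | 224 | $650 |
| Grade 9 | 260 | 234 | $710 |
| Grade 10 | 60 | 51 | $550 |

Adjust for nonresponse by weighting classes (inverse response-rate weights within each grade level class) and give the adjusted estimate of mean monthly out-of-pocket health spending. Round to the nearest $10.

$580

Response rates by class: Grade 6 126/280 = 45%, Grade 7 96/320 = 30%, Grade 8 224/280 = 80%, Grade 9 234/260 = 90%, Grade 10 51/60 = 85%.
Each respondent's weight = sampled/responded in their class; summing within a class gives n_sampled, so:
  Grade 6: 280 × 330 = 92,400
  Grade 7: 320 × 640 = 204,800
  Grade 8: 280 × 650 = 182,000
  Grade 9: 260 × 710 = 184,600
  Grade 10: 60 × 550 = 33,000
Adjusted estimate = 696,800 / 1,200 = 580.667 → $580.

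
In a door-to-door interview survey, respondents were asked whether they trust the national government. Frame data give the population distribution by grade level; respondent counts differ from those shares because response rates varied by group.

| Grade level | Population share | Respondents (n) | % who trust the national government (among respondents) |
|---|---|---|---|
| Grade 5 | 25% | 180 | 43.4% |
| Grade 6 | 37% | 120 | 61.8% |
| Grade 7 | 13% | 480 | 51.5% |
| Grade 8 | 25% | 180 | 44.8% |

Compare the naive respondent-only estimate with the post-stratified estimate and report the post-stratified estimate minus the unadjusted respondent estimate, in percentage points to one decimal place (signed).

+1.6 percentage points

Without adjustment, the pooled respondent share is:
  (180/960)×43.4 + (120/960)×61.8 + (480/960)×51.5 + (180/960)×44.8 = 50.0125%
Reweighting by population grade level shares:
  0.25×43.4 + 0.37×61.8 + 0.13×51.5 + 0.25×44.8 = 51.611%
Difference = 51.611 − 50.0125 = 1.5985 pp.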